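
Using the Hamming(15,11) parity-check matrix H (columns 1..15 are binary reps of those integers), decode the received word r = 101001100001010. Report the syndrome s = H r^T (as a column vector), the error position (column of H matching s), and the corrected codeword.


s = (0, 0, 0, 1)^T, error position = 1, corrected codeword c = 001001100001010

Compute s = H r^T mod 2 one row at a time:
  s_1 = 0 + 0 + 0 + 0 + 1 + 0 + 1 + 0 = 2 ≡ 0 (mod 2).
  s_2 = 0 + 0 + 1 + 1 + 1 + 0 + 1 + 0 = 4 ≡ 0 (mod 2).
  s_3 = 0 + 1 + 1 + 1 + 0 + 0 + 1 + 0 = 4 ≡ 0 (mod 2).
  s_4 = 1 + 1 + 0 + 1 + 0 + 0 + 0 + 0 = 3 ≡ 1 (mod 2).
s = (0, 0, 0, 1)^T — this equals column 1 of H (binary 0001), so error is at position 1.
Correct: flip bit 1 of r = 101001100001010 to get c = 001001100001010.


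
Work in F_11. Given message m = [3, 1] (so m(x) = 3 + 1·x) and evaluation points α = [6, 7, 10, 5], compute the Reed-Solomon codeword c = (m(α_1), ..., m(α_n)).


c = [9, 10, 2, 8]

Message polynomial: m(x) = 3 + 1·x (mod 11).
For each evaluation point α_i, compute m(α_i) mod 11:
  α_1 = 6: Horner steps 1 → 9, so m(6) = 9.
  α_2 = 7: Horner steps 1 → 10, so m(7) = 10.
  α_3 = 10: Horner steps 1 → 2, so m(10) = 2.
  α_4 = 5: Horner steps 1 → 8, so m(5) = 8.
Codeword c = [9, 10, 2, 8] ∈ F_11^4.


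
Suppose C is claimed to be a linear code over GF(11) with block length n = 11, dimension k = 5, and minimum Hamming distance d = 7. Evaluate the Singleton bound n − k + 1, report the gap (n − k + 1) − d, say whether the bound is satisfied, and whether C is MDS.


Singleton RHS = n − k + 1 = 7, slack = 0, bound satisfied, MDS.

Singleton bound: d ≤ n − k + 1.
Here n = 11, k = 5, so n − k + 1 = 7.
Given d = 7, check d ≤ 7: YES.
Slack = (n − k + 1) − d = 0.
The code is MDS (slack = 0).
Description: the claimed parameters are [11, 5, 7]_11; such a code would be MDS (meets Singleton bound).


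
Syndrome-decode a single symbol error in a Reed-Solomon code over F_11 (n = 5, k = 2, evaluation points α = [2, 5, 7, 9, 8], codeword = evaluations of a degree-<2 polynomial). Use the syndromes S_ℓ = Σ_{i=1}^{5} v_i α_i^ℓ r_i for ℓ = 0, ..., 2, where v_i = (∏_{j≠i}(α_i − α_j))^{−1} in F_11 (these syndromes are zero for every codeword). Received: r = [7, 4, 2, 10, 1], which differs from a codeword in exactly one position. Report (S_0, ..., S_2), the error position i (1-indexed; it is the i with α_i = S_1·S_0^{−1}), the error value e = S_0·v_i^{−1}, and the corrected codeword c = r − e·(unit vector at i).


S = (10, 2, 7), error at position 4, error magnitude e = 10, c = [7, 4, 2, 0, 1].

Step 1: column multipliers v_i = (∏_{j≠i}(α_i − α_j))^{−1} mod 11.
  i = 1 (α = 2): (2−5)(2−7)(2−9)(2−8) = (−3)·(−5)·(−7)·(−6) = 630 ≡ 3, so v_1 = 3^{−1} = 4 (mod 11).
  i = 2 (α = 5): (5−2)(5−7)(5−9)(5−8) = 3·(−2)·(−4)·(−3) = −72 ≡ 5, so v_2 = 5^{−1} = 9 (mod 11).
  i = 3 (α = 7): (7−2)(7−5)(7−9)(7−8) = 5·2·(−2)·(−1) = 20 ≡ 9, so v_3 = 9^{−1} = 5 (mod 11).
  i = 4 (α = 9): (9−2)(9−5)(9−7)(9−8) = 7·4·2·1 = 56 ≡ 1, so v_4 = 1^{−1} = 1 (mod 11).
  i = 5 (α = 8): (8−2)(8−5)(8−7)(8−9) = 6·3·1·(−1) = −18 ≡ 4, so v_5 = 4^{−1} = 3 (mod 11).
  v = [4, 9, 5, 1, 3].
Step 2: syndromes of r = [7, 4, 2, 10, 1] (all sums mod 11).
  S_0 = Σ v_i r_i = 4·7 + 9·4 + 5·2 + 1·10 + 3·1 = 87 ≡ 10.
  S_1 = Σ v_i α_i r_i = 4·2·7 + 9·5·4 + 5·7·2 + 1·9·10 + 3·8·1 = 420 ≡ 2.
  α_i^2 mod 11 = [4, 3, 5, 4, 9].
  S_2 = Σ v_i α_i^2 r_i = 4·4·7 + 9·3·4 + 5·5·2 + 1·4·10 + 3·9·1 = 337 ≡ 7.
  S = (10, 2, 7) ≠ 0, so r is not a codeword (an error is present).
Step 3: locate the error. For a single error e at position i, S_ℓ = v_i·e·α_i^ℓ, so α_err = S_1/S_0.
  S_0^{−1} = 10^{−1} = 10 (mod 11), so α_err = 2·10 = 20 ≡ 9 = α_4. Error position i = 4.
  Consistency check: S_2/S_1 = 7·6 = 42 ≡ 9 = α_err ✓ (single-error assumption holds).
Step 4: error magnitude e = S_0/v_4 = S_0·∏_{j≠4}(α_4 − α_j) = 10·1 = 10 ≡ 10 (mod 11).
Step 5: correct position 4: c_4 = r_4 − e = 10 − 10 ≡ 0 (mod 11). Hence c = [7, 4, 2, 0, 1].
  Check: interpolating c through the α_i gives m(x) = 9 + 10·x (degree < 2) with m(α_i) = c_i for every i, so c is indeed a codeword.


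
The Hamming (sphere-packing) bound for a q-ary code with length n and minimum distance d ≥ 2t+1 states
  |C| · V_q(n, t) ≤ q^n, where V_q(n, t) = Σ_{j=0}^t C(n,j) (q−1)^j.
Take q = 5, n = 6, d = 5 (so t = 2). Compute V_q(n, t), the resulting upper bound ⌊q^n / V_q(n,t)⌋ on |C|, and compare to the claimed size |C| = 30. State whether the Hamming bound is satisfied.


V_q(n, t) = 265, q^n = 15625, Hamming bound = 58, |C| = 30 ≤ bound (satisfied).

Step 1: Compute V_q(n, t) = Σ_{j=0}^2 C(n, j) (q−1)^j.
  j = 0: C(6,0)·(4)^0 = 1·1 = 1.
  j = 1: C(6,1)·(4)^1 = 6·4 = 24.
  j = 2: C(6,2)·(4)^2 = 15·16 = 240.
  V_q(n, t) = 1 + 24 + 240 = 265.
Step 2: q^n = 5^6 = 15625.
Step 3: Hamming bound ⌊q^n / V_q(n,t)⌋ = ⌊15625/265⌋ = 58.
Step 4: Compare |C| = 30 to 58: satisfied.
The claimed |C| lies below the Hamming bound.


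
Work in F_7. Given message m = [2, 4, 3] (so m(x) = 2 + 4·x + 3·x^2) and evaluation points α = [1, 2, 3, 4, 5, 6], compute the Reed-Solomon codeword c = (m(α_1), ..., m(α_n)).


c = [2, 1, 6, 3, 6, 1]

Message polynomial: m(x) = 2 + 4·x + 3·x^2 (mod 7).
For each evaluation point α_i, compute m(α_i) mod 7:
  α_1 = 1: Horner steps 3 → 0 → 2, so m(1) = 2.
  α_2 = 2: Horner steps 3 → 3 → 1, so m(2) = 1.
  α_3 = 3: Horner steps 3 → 6 → 6, so m(3) = 6.
  α_4 = 4: Horner steps 3 → 2 → 3, so m(4) = 3.
  α_5 = 5: Horner steps 3 → 5 → 6, so m(5) = 6.
  α_6 = 6: Horner steps 3 → 1 → 1, so m(6) = 1.
Codeword c = [2, 1, 6, 3, 6, 1] ∈ F_7^6.


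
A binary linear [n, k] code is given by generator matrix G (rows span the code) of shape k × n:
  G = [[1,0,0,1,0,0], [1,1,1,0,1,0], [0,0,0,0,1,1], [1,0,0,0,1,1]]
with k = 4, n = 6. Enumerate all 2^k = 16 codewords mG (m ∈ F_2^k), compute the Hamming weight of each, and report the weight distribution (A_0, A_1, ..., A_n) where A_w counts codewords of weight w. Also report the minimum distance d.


Weight distribution: A_0 = 1, A_1 = 2, A_2 = 2, A_3 = 4, A_4 = 5, A_5 = 2. Minimum distance d = 1.

Enumerate all 2^4 = 16 messages m ∈ F_2^4.
For each, compute codeword c = mG in F_2^6, then tally its weight.
  m = 0000 → c = 000000, weight = 0.
  m = 1000 → c = 100100, weight = 2.
  m = 0100 → c = 111010, weight = 4.
  m = 1100 → c = 011110, weight = 4.
  m = 0010 → c = 000011, weight = 2.
  m = 1010 → c = 100111, weight = 4.
  m = 0110 → c = 111001, weight = 4.
  m = 1110 → c = 011101, weight = 4.
  m = 0001 → c = 100011, weight = 3.
  m = 1001 → c = 000111, weight = 3.
  m = 0101 → c = 011001, weight = 3.
  m = 1101 → c = 111101, weight = 5.
  m = 0011 → c = 100000, weight = 1.
  m = 1011 → c = 000100, weight = 1.
  m = 0111 → c = 011010, weight = 3.
  m = 1111 → c = 111110, weight = 5.
Tally weights:
  weight 0: 1 codewords.
  weight 1: 2 codewords.
  weight 2: 2 codewords.
  weight 3: 4 codewords.
  weight 4: 5 codewords.
  weight 5: 2 codewords.
Minimum distance d = smallest w > 0 with A_w > 0 = 1.
Sanity: Σ A_w = 16 = 2^4 = 16 ✓.


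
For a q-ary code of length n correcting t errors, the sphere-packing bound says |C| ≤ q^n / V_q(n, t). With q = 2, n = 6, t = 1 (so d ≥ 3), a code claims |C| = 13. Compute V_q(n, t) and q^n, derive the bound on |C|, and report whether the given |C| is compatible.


V_q(n, t) = 7, q^n = 64, Hamming bound = 9, |C| = 13 > bound (violated).

Step 1: Compute V_q(n, t) = Σ_{j=0}^1 C(n, j) (q−1)^j.
  j = 0: C(6,0)·(1)^0 = 1·1 = 1.
  j = 1: C(6,1)·(1)^1 = 6·1 = 6.
  V_q(n, t) = 1 + 6 = 7.
Step 2: q^n = 2^6 = 64.
Step 3: Hamming bound ⌊q^n / V_q(n,t)⌋ = ⌊64/7⌋ = 9.
Step 4: Compare |C| = 13 to 9: violated.
The claimed |C| lies above the Hamming bound, so no 2-ary code of length 6 with d ≥ 3 can have 13 codewords.


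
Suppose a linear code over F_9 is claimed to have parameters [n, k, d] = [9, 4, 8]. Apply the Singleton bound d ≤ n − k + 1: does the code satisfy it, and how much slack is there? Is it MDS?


Singleton RHS = n − k + 1 = 6, slack = -2, bound violated (no such code; not MDS).

Singleton bound: d ≤ n − k + 1.
Here n = 9, k = 4, so n − k + 1 = 6.
Given d = 8, check d ≤ 6: NO.
Slack = (n − k + 1) − d = -2.
The slack is negative: d = 8 exceeds n − k + 1 = 6 by 2, so the Singleton bound is violated and no linear [9, 4, 8]_9 code can exist. In particular it is not MDS (MDS requires d = n − k + 1 exactly).
Description: the claimed parameters are [9, 4, 8]_9; such a code would be impossible (violates the Singleton bound).


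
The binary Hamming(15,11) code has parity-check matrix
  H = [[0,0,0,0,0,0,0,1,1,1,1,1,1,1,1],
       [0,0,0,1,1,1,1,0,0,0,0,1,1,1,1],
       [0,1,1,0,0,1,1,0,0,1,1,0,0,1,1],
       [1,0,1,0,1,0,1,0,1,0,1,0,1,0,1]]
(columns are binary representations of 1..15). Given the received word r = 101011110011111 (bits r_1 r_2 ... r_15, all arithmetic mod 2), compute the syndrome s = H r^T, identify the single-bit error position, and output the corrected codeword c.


s = (0, 1, 0, 1)^T, error position = 5, corrected codeword c = 101001110011111

Compute s = H r^T mod 2 one row at a time:
  s_1 = 1 + 0 + 0 + 1 + 1 + 1 + 1 + 1 = 6 ≡ 0 (mod 2).
  s_2 = 0 + 1 + 1 + 1 + 1 + 1 + 1 + 1 = 7 ≡ 1 (mod 2).
  s_3 = 0 + 1 + 1 + 1 + 0 + 1 + 1 + 1 = 6 ≡ 0 (mod 2).
  s_4 = 1 + 1 + 1 + 1 + 0 + 1 + 1 + 1 = 7 ≡ 1 (mod 2).
s = (0, 1, 0, 1)^T — this equals column 5 of H (binary 0101), so error is at position 5.
Correct: flip bit 5 of r = 101011110011111 to get c = 101001110011111.


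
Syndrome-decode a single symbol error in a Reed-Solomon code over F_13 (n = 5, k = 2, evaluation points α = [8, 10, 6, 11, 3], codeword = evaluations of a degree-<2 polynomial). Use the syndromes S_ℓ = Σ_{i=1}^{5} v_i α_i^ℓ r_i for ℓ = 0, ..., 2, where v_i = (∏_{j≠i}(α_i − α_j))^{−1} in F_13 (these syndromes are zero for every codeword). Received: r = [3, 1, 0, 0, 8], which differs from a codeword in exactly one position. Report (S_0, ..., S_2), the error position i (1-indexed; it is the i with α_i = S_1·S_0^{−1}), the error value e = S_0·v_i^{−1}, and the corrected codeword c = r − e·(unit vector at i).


S = (6, 10, 8), error at position 3, error magnitude e = 8, c = [3, 1, 5, 0, 8].

Step 1: column multipliers v_i = (∏_{j≠i}(α_i − α_j))^{−1} mod 13.
  i = 1 (α = 8): (8−10)(8−6)(8−11)(8−3) = (−2)·2·(−3)·5 = 60 ≡ 8, so v_1 = 8^{−1} = 5 (mod 13).
  i = 2 (α = 10): (10−8)(10−6)(10−11)(10−3) = 2·4·(−1)·7 = −56 ≡ 9, so v_2 = 9^{−1} = 3 (mod 13).
  i = 3 (α = 6): (6−8)(6−10)(6−11)(6−3) = (−2)·(−4)·(−5)·3 = −120 ≡ 10, so v_3 = 10^{−1} = 4 (mod 13).
  i = 4 (α = 11): (11−8)(11−10)(11−6)(11−3) = 3·1·5·8 = 120 ≡ 3, so v_4 = 3^{−1} = 9 (mod 13).
  i = 5 (α = 3): (3−8)(3−10)(3−6)(3−11) = (−5)·(−7)·(−3)·(−8) = 840 ≡ 8, so v_5 = 8^{−1} = 5 (mod 13).
  v = [5, 3, 4, 9, 5].
Step 2: syndromes of r = [3, 1, 0, 0, 8] (all sums mod 13).
  S_0 = Σ v_i r_i = 5·3 + 3·1 + 4·0 + 9·0 + 5·8 = 58 ≡ 6.
  S_1 = Σ v_i α_i r_i = 5·8·3 + 3·10·1 + 4·6·0 + 9·11·0 + 5·3·8 = 270 ≡ 10.
  α_i^2 mod 13 = [12, 9, 10, 4, 9].
  S_2 = Σ v_i α_i^2 r_i = 5·12·3 + 3·9·1 + 4·10·0 + 9·4·0 + 5·9·8 = 567 ≡ 8.
  S = (6, 10, 8) ≠ 0, so r is not a codeword (an error is present).
Step 3: locate the error. For a single error e at position i, S_ℓ = v_i·e·α_i^ℓ, so α_err = S_1/S_0.
  S_0^{−1} = 6^{−1} = 11 (mod 13), so α_err = 10·11 = 110 ≡ 6 = α_3. Error position i = 3.
  Consistency check: S_2/S_1 = 8·4 = 32 ≡ 6 = α_err ✓ (single-error assumption holds).
Step 4: error magnitude e = S_0/v_3 = S_0·∏_{j≠3}(α_3 − α_j) = 6·10 = 60 ≡ 8 (mod 13).
Step 5: correct position 3: c_3 = r_3 − e = 0 − 8 ≡ 5 (mod 13). Hence c = [3, 1, 5, 0, 8].
  Check: interpolating c through the α_i gives m(x) = 11 + 12·x (degree < 2) with m(α_i) = c_i for every i, so c is indeed a codeword.


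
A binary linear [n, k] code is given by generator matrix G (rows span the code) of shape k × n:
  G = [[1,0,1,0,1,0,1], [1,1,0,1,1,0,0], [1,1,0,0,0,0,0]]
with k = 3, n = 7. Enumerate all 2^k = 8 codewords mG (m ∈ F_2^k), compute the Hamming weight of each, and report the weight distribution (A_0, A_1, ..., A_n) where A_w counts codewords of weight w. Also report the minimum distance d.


Weight distribution: A_0 = 1, A_2 = 2, A_4 = 5. Minimum distance d = 2.

Enumerate all 2^3 = 8 messages m ∈ F_2^3.
For each, compute codeword c = mG in F_2^7, then tally its weight.
  m = 000 → c = 0000000, weight = 0.
  m = 100 → c = 1010101, weight = 4.
  m = 010 → c = 1101100, weight = 4.
  m = 110 → c = 0111001, weight = 4.
  m = 001 → c = 1100000, weight = 2.
  m = 101 → c = 0110101, weight = 4.
  m = 011 → c = 0001100, weight = 2.
  m = 111 → c = 1011001, weight = 4.
Tally weights:
  weight 0: 1 codewords.
  weight 2: 2 codewords.
  weight 4: 5 codewords.
Minimum distance d = smallest w > 0 with A_w > 0 = 2.
Sanity: Σ A_w = 8 = 2^3 = 8 ✓.


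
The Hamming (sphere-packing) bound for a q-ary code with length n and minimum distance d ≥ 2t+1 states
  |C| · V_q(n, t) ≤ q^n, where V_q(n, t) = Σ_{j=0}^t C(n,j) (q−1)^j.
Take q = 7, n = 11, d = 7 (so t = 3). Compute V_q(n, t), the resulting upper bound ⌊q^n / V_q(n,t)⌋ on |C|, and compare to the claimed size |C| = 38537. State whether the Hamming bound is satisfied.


V_q(n, t) = 37687, q^n = 1977326743, Hamming bound = 52467, |C| = 38537 ≤ bound (satisfied).

Step 1: Compute V_q(n, t) = Σ_{j=0}^3 C(n, j) (q−1)^j.
  j = 0: C(11,0)·(6)^0 = 1·1 = 1.
  j = 1: C(11,1)·(6)^1 = 11·6 = 66.
  j = 2: C(11,2)·(6)^2 = 55·36 = 1980.
  j = 3: C(11,3)·(6)^3 = 165·216 = 35640.
  V_q(n, t) = 1 + 66 + 1980 + 35640 = 37687.
Step 2: q^n = 7^11 = 1977326743.
Step 3: Hamming bound ⌊q^n / V_q(n,t)⌋ = ⌊1977326743/37687⌋ = 52467.
Step 4: Compare |C| = 38537 to 52467: satisfied.
The claimed |C| lies below the Hamming bound.


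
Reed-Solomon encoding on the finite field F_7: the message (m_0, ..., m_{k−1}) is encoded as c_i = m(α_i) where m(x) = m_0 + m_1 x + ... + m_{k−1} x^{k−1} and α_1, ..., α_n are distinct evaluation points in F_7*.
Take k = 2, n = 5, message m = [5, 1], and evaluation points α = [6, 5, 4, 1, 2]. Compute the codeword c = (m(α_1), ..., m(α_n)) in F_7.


c = [4, 3, 2, 6, 0]

Message polynomial: m(x) = 5 + 1·x (mod 7).
For each evaluation point α_i, compute m(α_i) mod 7:
  α_1 = 6: Horner steps 1 → 4, so m(6) = 4.
  α_2 = 5: Horner steps 1 → 3, so m(5) = 3.
  α_3 = 4: Horner steps 1 → 2, so m(4) = 2.
  α_4 = 1: Horner steps 1 → 6, so m(1) = 6.
  α_5 = 2: Horner steps 1 → 0, so m(2) = 0.
Codeword c = [4, 3, 2, 6, 0] ∈ F_7^5.


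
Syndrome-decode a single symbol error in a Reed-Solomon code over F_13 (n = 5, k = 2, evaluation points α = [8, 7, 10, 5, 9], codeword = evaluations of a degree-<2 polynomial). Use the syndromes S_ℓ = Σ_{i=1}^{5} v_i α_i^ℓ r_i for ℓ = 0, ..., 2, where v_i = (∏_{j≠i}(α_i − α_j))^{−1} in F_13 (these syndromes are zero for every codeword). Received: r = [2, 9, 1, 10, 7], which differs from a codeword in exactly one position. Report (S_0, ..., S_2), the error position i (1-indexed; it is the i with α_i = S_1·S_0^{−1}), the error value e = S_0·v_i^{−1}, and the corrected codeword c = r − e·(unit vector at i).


S = (5, 6, 2), error at position 5, error magnitude e = 12, c = [2, 9, 1, 10, 8].

Step 1: column multipliers v_i = (∏_{j≠i}(α_i − α_j))^{−1} mod 13.
  i = 1 (α = 8): (8−7)(8−10)(8−5)(8−9) = 1·(−2)·3·(−1) = 6 ≡ 6, so v_1 = 6^{−1} = 11 (mod 13).
  i = 2 (α = 7): (7−8)(7−10)(7−5)(7−9) = (−1)·(−3)·2·(−2) = −12 ≡ 1, so v_2 = 1^{−1} = 1 (mod 13).
  i = 3 (α = 10): (10−8)(10−7)(10−5)(10−9) = 2·3·5·1 = 30 ≡ 4, so v_3 = 4^{−1} = 10 (mod 13).
  i = 4 (α = 5): (5−8)(5−7)(5−10)(5−9) = (−3)·(−2)·(−5)·(−4) = 120 ≡ 3, so v_4 = 3^{−1} = 9 (mod 13).
  i = 5 (α = 9): (9−8)(9−7)(9−10)(9−5) = 1·2·(−1)·4 = −8 ≡ 5, so v_5 = 5^{−1} = 8 (mod 13).
  v = [11, 1, 10, 9, 8].
Step 2: syndromes of r = [2, 9, 1, 10, 7] (all sums mod 13).
  S_0 = Σ v_i r_i = 11·2 + 1·9 + 10·1 + 9·10 + 8·7 = 187 ≡ 5.
  S_1 = Σ v_i α_i r_i = 11·8·2 + 1·7·9 + 10·10·1 + 9·5·10 + 8·9·7 = 1293 ≡ 6.
  α_i^2 mod 13 = [12, 10, 9, 12, 3].
  S_2 = Σ v_i α_i^2 r_i = 11·12·2 + 1·10·9 + 10·9·1 + 9·12·10 + 8·3·7 = 1692 ≡ 2.
  S = (5, 6, 2) ≠ 0, so r is not a codeword (an error is present).
Step 3: locate the error. For a single error e at position i, S_ℓ = v_i·e·α_i^ℓ, so α_err = S_1/S_0.
  S_0^{−1} = 5^{−1} = 8 (mod 13), so α_err = 6·8 = 48 ≡ 9 = α_5. Error position i = 5.
  Consistency check: S_2/S_1 = 2·11 = 22 ≡ 9 = α_err ✓ (single-error assumption holds).
Step 4: error magnitude e = S_0/v_5 = S_0·∏_{j≠5}(α_5 − α_j) = 5·5 = 25 ≡ 12 (mod 13).
Step 5: correct position 5: c_5 = r_5 − e = 7 − 12 ≡ 8 (mod 13). Hence c = [2, 9, 1, 10, 8].
  Check: interpolating c through the α_i gives m(x) = 6 + 6·x (degree < 2) with m(α_i) = c_i for every i, so c is indeed a codeword.


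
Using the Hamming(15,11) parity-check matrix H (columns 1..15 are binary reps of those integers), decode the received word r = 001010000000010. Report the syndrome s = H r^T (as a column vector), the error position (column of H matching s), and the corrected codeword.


s = (1, 0, 0, 0)^T, error position = 8, corrected codeword c = 001010010000010

Compute s = H r^T mod 2 one row at a time:
  s_1 = 0 + 0 + 0 + 0 + 0 + 0 + 1 + 0 = 1 ≡ 1 (mod 2).
  s_2 = 0 + 1 + 0 + 0 + 0 + 0 + 1 + 0 = 2 ≡ 0 (mod 2).
  s_3 = 0 + 1 + 0 + 0 + 0 + 0 + 1 + 0 = 2 ≡ 0 (mod 2).
  s_4 = 0 + 1 + 1 + 0 + 0 + 0 + 0 + 0 = 2 ≡ 0 (mod 2).
s = (1, 0, 0, 0)^T — this equals column 8 of H (binary 1000), so error is at position 8.
Correct: flip bit 8 of r = 001010000000010 to get c = 001010010000010.


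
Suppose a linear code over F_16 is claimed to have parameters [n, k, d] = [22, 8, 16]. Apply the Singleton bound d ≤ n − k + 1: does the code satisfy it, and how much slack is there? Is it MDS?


Singleton RHS = n − k + 1 = 15, slack = -1, bound violated (no such code; not MDS).

Singleton bound: d ≤ n − k + 1.
Here n = 22, k = 8, so n − k + 1 = 15.
Given d = 16, check d ≤ 15: NO.
Slack = (n − k + 1) − d = -1.
The slack is negative: d = 16 exceeds n − k + 1 = 15 by 1, so the Singleton bound is violated and no linear [22, 8, 16]_16 code can exist. In particular it is not MDS (MDS requires d = n − k + 1 exactly).
Description: the claimed parameters are [22, 8, 16]_16; such a code would be impossible (violates the Singleton bound).


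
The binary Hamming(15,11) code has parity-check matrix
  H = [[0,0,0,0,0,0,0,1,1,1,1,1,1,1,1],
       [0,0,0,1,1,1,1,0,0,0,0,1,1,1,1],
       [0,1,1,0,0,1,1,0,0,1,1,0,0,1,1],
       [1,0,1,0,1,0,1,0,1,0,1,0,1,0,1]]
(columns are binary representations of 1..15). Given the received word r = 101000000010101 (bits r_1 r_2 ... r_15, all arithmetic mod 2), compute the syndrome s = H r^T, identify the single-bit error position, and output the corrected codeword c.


s = (1, 0, 1, 1)^T, error position = 11, corrected codeword c = 101000000000101

Compute s = H r^T mod 2 one row at a time:
  s_1 = 0 + 0 + 0 + 1 + 0 + 1 + 0 + 1 = 3 ≡ 1 (mod 2).
  s_2 = 0 + 0 + 0 + 0 + 0 + 1 + 0 + 1 = 2 ≡ 0 (mod 2).
  s_3 = 0 + 1 + 0 + 0 + 0 + 1 + 0 + 1 = 3 ≡ 1 (mod 2).
  s_4 = 1 + 1 + 0 + 0 + 0 + 1 + 1 + 1 = 5 ≡ 1 (mod 2).
s = (1, 0, 1, 1)^T — this equals column 11 of H (binary 1011), so error is at position 11.
Correct: flip bit 11 of r = 101000000010101 to get c = 101000000000101.


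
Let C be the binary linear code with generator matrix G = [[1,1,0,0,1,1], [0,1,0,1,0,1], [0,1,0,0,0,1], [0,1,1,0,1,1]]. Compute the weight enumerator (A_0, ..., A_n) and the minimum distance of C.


Weight distribution: A_0 = 1, A_1 = 1, A_2 = 4, A_3 = 4, A_4 = 3, A_5 = 3. Minimum distance d = 1.

Enumerate all 2^4 = 16 messages m ∈ F_2^4.
For each, compute codeword c = mG in F_2^6, then tally its weight.
  m = 0000 → c = 000000, weight = 0.
  m = 1000 → c = 110011, weight = 4.
  m = 0100 → c = 010101, weight = 3.
  m = 1100 → c = 100110, weight = 3.
  m = 0010 → c = 010001, weight = 2.
  m = 1010 → c = 100010, weight = 2.
  m = 0110 → c = 000100, weight = 1.
  m = 1110 → c = 110111, weight = 5.
  m = 0001 → c = 011011, weight = 4.
  m = 1001 → c = 101000, weight = 2.
  m = 0101 → c = 001110, weight = 3.
  m = 1101 → c = 111101, weight = 5.
  m = 0011 → c = 001010, weight = 2.
  m = 1011 → c = 111001, weight = 4.
  m = 0111 → c = 011111, weight = 5.
  m = 1111 → c = 101100, weight = 3.
Tally weights:
  weight 0: 1 codewords.
  weight 1: 1 codewords.
  weight 2: 4 codewords.
  weight 3: 4 codewords.
  weight 4: 3 codewords.
  weight 5: 3 codewords.
Minimum distance d = smallest w > 0 with A_w > 0 = 1.
Sanity: Σ A_w = 16 = 2^4 = 16 ✓.


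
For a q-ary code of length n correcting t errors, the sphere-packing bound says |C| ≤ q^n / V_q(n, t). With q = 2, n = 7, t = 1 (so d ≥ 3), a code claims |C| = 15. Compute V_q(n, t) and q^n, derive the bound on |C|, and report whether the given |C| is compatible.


V_q(n, t) = 8, q^n = 128, Hamming bound = 16, |C| = 15 ≤ bound (satisfied).

Step 1: Compute V_q(n, t) = Σ_{j=0}^1 C(n, j) (q−1)^j.
  j = 0: C(7,0)·(1)^0 = 1·1 = 1.
  j = 1: C(7,1)·(1)^1 = 7·1 = 7.
  V_q(n, t) = 1 + 7 = 8.
Step 2: q^n = 2^7 = 128.
Step 3: Hamming bound ⌊q^n / V_q(n,t)⌋ = ⌊128/8⌋ = 16.
Step 4: Compare |C| = 15 to 16: satisfied.
The claimed |C| lies below the Hamming bound.


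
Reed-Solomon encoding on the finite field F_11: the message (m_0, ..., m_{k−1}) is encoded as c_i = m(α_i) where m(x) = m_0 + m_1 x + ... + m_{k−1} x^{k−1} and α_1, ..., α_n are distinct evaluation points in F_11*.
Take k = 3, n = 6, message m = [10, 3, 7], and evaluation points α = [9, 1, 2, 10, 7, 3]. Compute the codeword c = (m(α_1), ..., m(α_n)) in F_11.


c = [10, 9, 0, 3, 0, 5]

Message polynomial: m(x) = 10 + 3·x + 7·x^2 (mod 11).
For each evaluation point α_i, compute m(α_i) mod 11:
  α_1 = 9: Horner steps 7 → 0 → 10, so m(9) = 10.
  α_2 = 1: Horner steps 7 → 10 → 9, so m(1) = 9.
  α_3 = 2: Horner steps 7 → 6 → 0, so m(2) = 0.
  α_4 = 10: Horner steps 7 → 7 → 3, so m(10) = 3.
  α_5 = 7: Horner steps 7 → 8 → 0, so m(7) = 0.
  α_6 = 3: Horner steps 7 → 2 → 5, so m(3) = 5.
Codeword c = [10, 9, 0, 3, 0, 5] ∈ F_11^6.


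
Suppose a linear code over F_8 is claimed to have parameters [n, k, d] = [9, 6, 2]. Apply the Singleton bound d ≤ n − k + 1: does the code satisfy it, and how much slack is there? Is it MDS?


Singleton RHS = n − k + 1 = 4, slack = 2, bound satisfied, not MDS.

Singleton bound: d ≤ n − k + 1.
Here n = 9, k = 6, so n − k + 1 = 4.
Given d = 2, check d ≤ 4: YES.
Slack = (n − k + 1) − d = 2.
The code is NOT MDS (slack = 2 > 0).
Description: the claimed parameters are [9, 6, 2]_8; such a code would be non-MDS.


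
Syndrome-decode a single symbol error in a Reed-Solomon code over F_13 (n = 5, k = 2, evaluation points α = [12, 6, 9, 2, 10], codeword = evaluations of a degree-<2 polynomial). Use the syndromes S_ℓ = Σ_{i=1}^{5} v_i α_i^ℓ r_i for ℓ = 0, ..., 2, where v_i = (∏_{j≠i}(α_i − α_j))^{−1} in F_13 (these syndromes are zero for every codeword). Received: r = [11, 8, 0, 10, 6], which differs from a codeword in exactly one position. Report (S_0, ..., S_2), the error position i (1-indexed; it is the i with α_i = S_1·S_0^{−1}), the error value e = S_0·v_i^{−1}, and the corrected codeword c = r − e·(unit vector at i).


S = (5, 8, 5), error at position 1, error magnitude e = 6, c = [5, 8, 0, 10, 6].

Step 1: column multipliers v_i = (∏_{j≠i}(α_i − α_j))^{−1} mod 13.
  i = 1 (α = 12): (12−6)(12−9)(12−2)(12−10) = 6·3·10·2 = 360 ≡ 9, so v_1 = 9^{−1} = 3 (mod 13).
  i = 2 (α = 6): (6−12)(6−9)(6−2)(6−10) = (−6)·(−3)·4·(−4) = −288 ≡ 11, so v_2 = 11^{−1} = 6 (mod 13).
  i = 3 (α = 9): (9−12)(9−6)(9−2)(9−10) = (−3)·3·7·(−1) = 63 ≡ 11, so v_3 = 11^{−1} = 6 (mod 13).
  i = 4 (α = 2): (2−12)(2−6)(2−9)(2−10) = (−10)·(−4)·(−7)·(−8) = 2240 ≡ 4, so v_4 = 4^{−1} = 10 (mod 13).
  i = 5 (α = 10): (10−12)(10−6)(10−9)(10−2) = (−2)·4·1·8 = −64 ≡ 1, so v_5 = 1^{−1} = 1 (mod 13).
  v = [3, 6, 6, 10, 1].
Step 2: syndromes of r = [11, 8, 0, 10, 6] (all sums mod 13).
  S_0 = Σ v_i r_i = 3·11 + 6·8 + 6·0 + 10·10 + 1·6 = 187 ≡ 5.
  S_1 = Σ v_i α_i r_i = 3·12·11 + 6·6·8 + 6·9·0 + 10·2·10 + 1·10·6 = 944 ≡ 8.
  α_i^2 mod 13 = [1, 10, 3, 4, 9].
  S_2 = Σ v_i α_i^2 r_i = 3·1·11 + 6·10·8 + 6·3·0 + 10·4·10 + 1·9·6 = 967 ≡ 5.
  S = (5, 8, 5) ≠ 0, so r is not a codeword (an error is present).
Step 3: locate the error. For a single error e at position i, S_ℓ = v_i·e·α_i^ℓ, so α_err = S_1/S_0.
  S_0^{−1} = 5^{−1} = 8 (mod 13), so α_err = 8·8 = 64 ≡ 12 = α_1. Error position i = 1.
  Consistency check: S_2/S_1 = 5·5 = 25 ≡ 12 = α_err ✓ (single-error assumption holds).
Step 4: error magnitude e = S_0/v_1 = S_0·∏_{j≠1}(α_1 − α_j) = 5·9 = 45 ≡ 6 (mod 13).
Step 5: correct position 1: c_1 = r_1 − e = 11 − 6 ≡ 5 (mod 13). Hence c = [5, 8, 0, 10, 6].
  Check: interpolating c through the α_i gives m(x) = 11 + 6·x (degree < 2) with m(α_i) = c_i for every i, so c is indeed a codeword.


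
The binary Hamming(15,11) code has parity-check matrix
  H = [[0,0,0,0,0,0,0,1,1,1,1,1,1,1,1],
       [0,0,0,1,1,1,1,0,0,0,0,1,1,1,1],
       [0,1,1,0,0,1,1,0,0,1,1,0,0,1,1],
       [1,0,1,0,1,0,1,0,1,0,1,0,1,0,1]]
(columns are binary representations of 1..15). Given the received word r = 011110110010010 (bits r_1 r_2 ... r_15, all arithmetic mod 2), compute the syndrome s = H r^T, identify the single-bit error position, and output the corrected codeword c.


s = (1, 0, 1, 0)^T, error position = 10, corrected codeword c = 011110110110010

Compute s = H r^T mod 2 one row at a time:
  s_1 = 1 + 0 + 0 + 1 + 0 + 0 + 1 + 0 = 3 ≡ 1 (mod 2).
  s_2 = 1 + 1 + 0 + 1 + 0 + 0 + 1 + 0 = 4 ≡ 0 (mod 2).
  s_3 = 1 + 1 + 0 + 1 + 0 + 1 + 1 + 0 = 5 ≡ 1 (mod 2).
  s_4 = 0 + 1 + 1 + 1 + 0 + 1 + 0 + 0 = 4 ≡ 0 (mod 2).
s = (1, 0, 1, 0)^T — this equals column 10 of H (binary 1010), so error is at position 10.
Correct: flip bit 10 of r = 011110110010010 to get c = 011110110110010.


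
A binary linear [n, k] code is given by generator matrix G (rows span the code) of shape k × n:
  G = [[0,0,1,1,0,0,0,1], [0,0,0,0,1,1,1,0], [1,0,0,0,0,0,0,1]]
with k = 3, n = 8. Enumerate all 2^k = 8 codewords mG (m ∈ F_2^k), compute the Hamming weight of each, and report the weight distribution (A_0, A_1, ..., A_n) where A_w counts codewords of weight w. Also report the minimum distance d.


Weight distribution: A_0 = 1, A_2 = 1, A_3 = 3, A_5 = 1, A_6 = 2. Minimum distance d = 2.

Enumerate all 2^3 = 8 messages m ∈ F_2^3.
For each, compute codeword c = mG in F_2^8, then tally its weight.
  m = 000 → c = 00000000, weight = 0.
  m = 100 → c = 00110001, weight = 3.
  m = 010 → c = 00001110, weight = 3.
  m = 110 → c = 00111111, weight = 6.
  m = 001 → c = 10000001, weight = 2.
  m = 101 → c = 10110000, weight = 3.
  m = 011 → c = 10001111, weight = 5.
  m = 111 → c = 10111110, weight = 6.
Tally weights:
  weight 0: 1 codewords.
  weight 2: 1 codewords.
  weight 3: 3 codewords.
  weight 5: 1 codewords.
  weight 6: 2 codewords.
Minimum distance d = smallest w > 0 with A_w > 0 = 2.
Sanity: Σ A_w = 8 = 2^3 = 8 ✓.


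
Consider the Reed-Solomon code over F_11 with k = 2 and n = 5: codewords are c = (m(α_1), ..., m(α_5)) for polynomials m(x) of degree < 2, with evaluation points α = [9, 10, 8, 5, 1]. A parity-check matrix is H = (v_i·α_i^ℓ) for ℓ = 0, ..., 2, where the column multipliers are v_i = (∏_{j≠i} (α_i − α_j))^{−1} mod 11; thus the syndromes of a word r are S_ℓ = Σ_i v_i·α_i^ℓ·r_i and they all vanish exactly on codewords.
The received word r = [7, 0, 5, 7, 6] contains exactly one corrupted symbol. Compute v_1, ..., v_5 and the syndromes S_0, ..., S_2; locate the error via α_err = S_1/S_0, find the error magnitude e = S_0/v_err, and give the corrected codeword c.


S = (10, 2, 7), error at position 1, error magnitude e = 10, c = [8, 0, 5, 7, 6].

Step 1: column multipliers v_i = (∏_{j≠i}(α_i − α_j))^{−1} mod 11.
  i = 1 (α = 9): (9−10)(9−8)(9−5)(9−1) = (−1)·1·4·8 = −32 ≡ 1, so v_1 = 1^{−1} = 1 (mod 11).
  i = 2 (α = 10): (10−9)(10−8)(10−5)(10−1) = 1·2·5·9 = 90 ≡ 2, so v_2 = 2^{−1} = 6 (mod 11).
  i = 3 (α = 8): (8−9)(8−10)(8−5)(8−1) = (−1)·(−2)·3·7 = 42 ≡ 9, so v_3 = 9^{−1} = 5 (mod 11).
  i = 4 (α = 5): (5−9)(5−10)(5−8)(5−1) = (−4)·(−5)·(−3)·4 = −240 ≡ 2, so v_4 = 2^{−1} = 6 (mod 11).
  i = 5 (α = 1): (1−9)(1−10)(1−8)(1−5) = (−8)·(−9)·(−7)·(−4) = 2016 ≡ 3, so v_5 = 3^{−1} = 4 (mod 11).
  v = [1, 6, 5, 6, 4].
Step 2: syndromes of r = [7, 0, 5, 7, 6] (all sums mod 11).
  S_0 = Σ v_i r_i = 1·7 + 6·0 + 5·5 + 6·7 + 4·6 = 98 ≡ 10.
  S_1 = Σ v_i α_i r_i = 1·9·7 + 6·10·0 + 5·8·5 + 6·5·7 + 4·1·6 = 497 ≡ 2.
  α_i^2 mod 11 = [4, 1, 9, 3, 1].
  S_2 = Σ v_i α_i^2 r_i = 1·4·7 + 6·1·0 + 5·9·5 + 6·3·7 + 4·1·6 = 403 ≡ 7.
  S = (10, 2, 7) ≠ 0, so r is not a codeword (an error is present).
Step 3: locate the error. For a single error e at position i, S_ℓ = v_i·e·α_i^ℓ, so α_err = S_1/S_0.
  S_0^{−1} = 10^{−1} = 10 (mod 11), so α_err = 2·10 = 20 ≡ 9 = α_1. Error position i = 1.
  Consistency check: S_2/S_1 = 7·6 = 42 ≡ 9 = α_err ✓ (single-error assumption holds).
Step 4: error magnitude e = S_0/v_1 = S_0·∏_{j≠1}(α_1 − α_j) = 10·1 = 10 ≡ 10 (mod 11).
Step 5: correct position 1: c_1 = r_1 − e = 7 − 10 ≡ 8 (mod 11). Hence c = [8, 0, 5, 7, 6].
  Check: interpolating c through the α_i gives m(x) = 3 + 3·x (degree < 2) with m(α_i) = c_i for every i, so c is indeed a codeword.


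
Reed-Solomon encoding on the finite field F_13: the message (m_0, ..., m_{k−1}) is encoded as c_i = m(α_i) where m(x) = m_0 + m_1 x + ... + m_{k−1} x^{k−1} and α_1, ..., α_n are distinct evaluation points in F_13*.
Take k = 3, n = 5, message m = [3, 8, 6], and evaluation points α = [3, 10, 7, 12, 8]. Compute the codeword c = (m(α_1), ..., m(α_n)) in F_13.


c = [3, 7, 2, 1, 9]

Message polynomial: m(x) = 3 + 8·x + 6·x^2 (mod 13).
For each evaluation point α_i, compute m(α_i) mod 13:
  α_1 = 3: Horner steps 6 → 0 → 3, so m(3) = 3.
  α_2 = 10: Horner steps 6 → 3 → 7, so m(10) = 7.
  α_3 = 7: Horner steps 6 → 11 → 2, so m(7) = 2.
  α_4 = 12: Horner steps 6 → 2 → 1, so m(12) = 1.
  α_5 = 8: Horner steps 6 → 4 → 9, so m(8) = 9.
Codeword c = [3, 7, 2, 1, 9] ∈ F_13^5.


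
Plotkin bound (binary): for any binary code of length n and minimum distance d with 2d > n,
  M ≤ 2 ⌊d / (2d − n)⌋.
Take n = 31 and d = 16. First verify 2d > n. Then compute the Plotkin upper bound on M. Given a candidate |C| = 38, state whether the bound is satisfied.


Plotkin bound M ≤ 32; given |C| = 38 > bound (violated).

Check applicability: 2d = 32, n = 31.
2d − n = 1 > 0, so Plotkin applies.
Compute d/(2d−n) = 16/1 ≈ 16.0000.
⌊d/(2d−n)⌋ = 16.
Plotkin bound: M ≤ 2·16 = 32.
Given |C| = 38, check: VIOLATED.
This |C| is above the Plotkin bound, so no binary code with n = 31, d = 16 and 38 codewords exists.


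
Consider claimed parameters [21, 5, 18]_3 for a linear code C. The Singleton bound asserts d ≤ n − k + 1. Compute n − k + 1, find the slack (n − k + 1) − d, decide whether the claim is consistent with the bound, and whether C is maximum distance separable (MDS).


Singleton RHS = n − k + 1 = 17, slack = -1, bound violated (no such code; not MDS).

Singleton bound: d ≤ n − k + 1.
Here n = 21, k = 5, so n − k + 1 = 17.
Given d = 18, check d ≤ 17: NO.
Slack = (n − k + 1) − d = -1.
The slack is negative: d = 18 exceeds n − k + 1 = 17 by 1, so the Singleton bound is violated and no linear [21, 5, 18]_3 code can exist. In particular it is not MDS (MDS requires d = n − k + 1 exactly).
Description: the claimed parameters are [21, 5, 18]_3; such a code would be impossible (violates the Singleton bound).


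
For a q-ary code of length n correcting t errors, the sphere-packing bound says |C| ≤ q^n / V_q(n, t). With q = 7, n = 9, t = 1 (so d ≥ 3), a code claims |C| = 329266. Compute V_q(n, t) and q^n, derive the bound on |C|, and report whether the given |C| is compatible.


V_q(n, t) = 55, q^n = 40353607, Hamming bound = 733701, |C| = 329266 ≤ bound (satisfied).

Step 1: Compute V_q(n, t) = Σ_{j=0}^1 C(n, j) (q−1)^j.
  j = 0: C(9,0)·(6)^0 = 1·1 = 1.
  j = 1: C(9,1)·(6)^1 = 9·6 = 54.
  V_q(n, t) = 1 + 54 = 55.
Step 2: q^n = 7^9 = 40353607.
Step 3: Hamming bound ⌊q^n / V_q(n,t)⌋ = ⌊40353607/55⌋ = 733701.
Step 4: Compare |C| = 329266 to 733701: satisfied.
The claimed |C| lies below the Hamming bound.


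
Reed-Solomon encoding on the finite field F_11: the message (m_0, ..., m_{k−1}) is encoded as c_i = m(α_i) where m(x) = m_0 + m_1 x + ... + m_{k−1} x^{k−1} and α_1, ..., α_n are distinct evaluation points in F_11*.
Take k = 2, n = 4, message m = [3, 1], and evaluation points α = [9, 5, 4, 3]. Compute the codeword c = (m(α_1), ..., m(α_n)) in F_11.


c = [1, 8, 7, 6]

Message polynomial: m(x) = 3 + 1·x (mod 11).
For each evaluation point α_i, compute m(α_i) mod 11:
  α_1 = 9: Horner steps 1 → 1, so m(9) = 1.
  α_2 = 5: Horner steps 1 → 8, so m(5) = 8.
  α_3 = 4: Horner steps 1 → 7, so m(4) = 7.
  α_4 = 3: Horner steps 1 → 6, so m(3) = 6.
Codeword c = [1, 8, 7, 6] ∈ F_11^4.


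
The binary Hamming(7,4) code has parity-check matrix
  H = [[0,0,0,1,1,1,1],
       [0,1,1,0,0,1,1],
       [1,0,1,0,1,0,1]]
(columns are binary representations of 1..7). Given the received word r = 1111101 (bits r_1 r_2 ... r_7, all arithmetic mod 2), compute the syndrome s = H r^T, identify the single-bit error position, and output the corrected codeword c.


s = (1, 1, 0)^T, error position = 6, corrected codeword c = 1111111

Compute s = H r^T mod 2 one row at a time:
  s_1 = 1 + 1 + 0 + 1 = 3 ≡ 1 (mod 2).
  s_2 = 1 + 1 + 0 + 1 = 3 ≡ 1 (mod 2).
  s_3 = 1 + 1 + 1 + 1 = 4 ≡ 0 (mod 2).
s = (1, 1, 0)^T — this equals column 6 of H (binary 110), so error is at position 6.
Correct: flip bit 6 of r = 1111101 to get c = 1111111.


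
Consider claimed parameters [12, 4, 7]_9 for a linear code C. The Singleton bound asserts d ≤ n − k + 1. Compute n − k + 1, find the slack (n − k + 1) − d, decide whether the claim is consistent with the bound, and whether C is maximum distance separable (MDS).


Singleton RHS = n − k + 1 = 9, slack = 2, bound satisfied, not MDS.

Singleton bound: d ≤ n − k + 1.
Here n = 12, k = 4, so n − k + 1 = 9.
Given d = 7, check d ≤ 9: YES.
Slack = (n − k + 1) − d = 2.
The code is NOT MDS (slack = 2 > 0).
Description: the claimed parameters are [12, 4, 7]_9; such a code would be non-MDS.


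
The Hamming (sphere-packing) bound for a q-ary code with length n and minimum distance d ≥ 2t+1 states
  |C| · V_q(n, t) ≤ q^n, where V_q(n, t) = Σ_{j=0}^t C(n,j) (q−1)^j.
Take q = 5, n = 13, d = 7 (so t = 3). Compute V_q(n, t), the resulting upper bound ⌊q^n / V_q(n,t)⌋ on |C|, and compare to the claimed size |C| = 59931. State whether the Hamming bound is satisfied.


V_q(n, t) = 19605, q^n = 1220703125, Hamming bound = 62264, |C| = 59931 ≤ bound (satisfied).

Step 1: Compute V_q(n, t) = Σ_{j=0}^3 C(n, j) (q−1)^j.
  j = 0: C(13,0)·(4)^0 = 1·1 = 1.
  j = 1: C(13,1)·(4)^1 = 13·4 = 52.
  j = 2: C(13,2)·(4)^2 = 78·16 = 1248.
  j = 3: C(13,3)·(4)^3 = 286·64 = 18304.
  V_q(n, t) = 1 + 52 + 1248 + 18304 = 19605.
Step 2: q^n = 5^13 = 1220703125.
Step 3: Hamming bound ⌊q^n / V_q(n,t)⌋ = ⌊1220703125/19605⌋ = 62264.
Step 4: Compare |C| = 59931 to 62264: satisfied.
The claimed |C| lies below the Hamming bound.


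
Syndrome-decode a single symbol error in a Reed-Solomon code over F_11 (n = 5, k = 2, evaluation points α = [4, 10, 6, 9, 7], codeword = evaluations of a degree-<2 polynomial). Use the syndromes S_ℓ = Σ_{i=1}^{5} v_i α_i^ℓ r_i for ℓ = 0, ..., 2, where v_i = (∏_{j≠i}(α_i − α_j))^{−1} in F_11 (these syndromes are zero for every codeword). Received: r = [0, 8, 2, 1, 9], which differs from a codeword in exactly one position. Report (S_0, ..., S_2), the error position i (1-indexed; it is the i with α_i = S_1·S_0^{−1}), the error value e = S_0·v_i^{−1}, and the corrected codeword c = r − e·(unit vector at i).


S = (3, 1, 4), error at position 1, error magnitude e = 1, c = [10, 8, 2, 1, 9].

Step 1: column multipliers v_i = (∏_{j≠i}(α_i − α_j))^{−1} mod 11.
  i = 1 (α = 4): (4−10)(4−6)(4−9)(4−7) = (−6)·(−2)·(−5)·(−3) = 180 ≡ 4, so v_1 = 4^{−1} = 3 (mod 11).
  i = 2 (α = 10): (10−4)(10−6)(10−9)(10−7) = 6·4·1·3 = 72 ≡ 6, so v_2 = 6^{−1} = 2 (mod 11).
  i = 3 (α = 6): (6−4)(6−10)(6−9)(6−7) = 2·(−4)·(−3)·(−1) = −24 ≡ 9, so v_3 = 9^{−1} = 5 (mod 11).
  i = 4 (α = 9): (9−4)(9−10)(9−6)(9−7) = 5·(−1)·3·2 = −30 ≡ 3, so v_4 = 3^{−1} = 4 (mod 11).
  i = 5 (α = 7): (7−4)(7−10)(7−6)(7−9) = 3·(−3)·1·(−2) = 18 ≡ 7, so v_5 = 7^{−1} = 8 (mod 11).
  v = [3, 2, 5, 4, 8].
Step 2: syndromes of r = [0, 8, 2, 1, 9] (all sums mod 11).
  S_0 = Σ v_i r_i = 3·0 + 2·8 + 5·2 + 4·1 + 8·9 = 102 ≡ 3.
  S_1 = Σ v_i α_i r_i = 3·4·0 + 2·10·8 + 5·6·2 + 4·9·1 + 8·7·9 = 760 ≡ 1.
  α_i^2 mod 11 = [5, 1, 3, 4, 5].
  S_2 = Σ v_i α_i^2 r_i = 3·5·0 + 2·1·8 + 5·3·2 + 4·4·1 + 8·5·9 = 422 ≡ 4.
  S = (3, 1, 4) ≠ 0, so r is not a codeword (an error is present).
Step 3: locate the error. For a single error e at position i, S_ℓ = v_i·e·α_i^ℓ, so α_err = S_1/S_0.
  S_0^{−1} = 3^{−1} = 4 (mod 11), so α_err = 1·4 = 4 ≡ 4 = α_1. Error position i = 1.
  Consistency check: S_2/S_1 = 4·1 = 4 ≡ 4 = α_err ✓ (single-error assumption holds).
Step 4: error magnitude e = S_0/v_1 = S_0·∏_{j≠1}(α_1 − α_j) = 3·4 = 12 ≡ 1 (mod 11).
Step 5: correct position 1: c_1 = r_1 − e = 0 − 1 ≡ 10 (mod 11). Hence c = [10, 8, 2, 1, 9].
  Check: interpolating c through the α_i gives m(x) = 4 + 7·x (degree < 2) with m(α_i) = c_i for every i, so c is indeed a codeword.


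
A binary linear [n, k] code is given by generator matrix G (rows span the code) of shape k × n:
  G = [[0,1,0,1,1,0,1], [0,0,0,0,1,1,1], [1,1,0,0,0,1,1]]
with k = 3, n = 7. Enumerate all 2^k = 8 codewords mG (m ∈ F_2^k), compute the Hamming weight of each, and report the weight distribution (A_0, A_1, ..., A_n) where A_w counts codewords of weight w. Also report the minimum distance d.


Weight distribution: A_0 = 1, A_3 = 4, A_4 = 3. Minimum distance d = 3.

Enumerate all 2^3 = 8 messages m ∈ F_2^3.
For each, compute codeword c = mG in F_2^7, then tally its weight.
  m = 000 → c = 0000000, weight = 0.
  m = 100 → c = 0101101, weight = 4.
  m = 010 → c = 0000111, weight = 3.
  m = 110 → c = 0101010, weight = 3.
  m = 001 → c = 1100011, weight = 4.
  m = 101 → c = 1001110, weight = 4.
  m = 011 → c = 1100100, weight = 3.
  m = 111 → c = 1001001, weight = 3.
Tally weights:
  weight 0: 1 codewords.
  weight 3: 4 codewords.
  weight 4: 3 codewords.
Minimum distance d = smallest w > 0 with A_w > 0 = 3.
Sanity: Σ A_w = 8 = 2^3 = 8 ✓.


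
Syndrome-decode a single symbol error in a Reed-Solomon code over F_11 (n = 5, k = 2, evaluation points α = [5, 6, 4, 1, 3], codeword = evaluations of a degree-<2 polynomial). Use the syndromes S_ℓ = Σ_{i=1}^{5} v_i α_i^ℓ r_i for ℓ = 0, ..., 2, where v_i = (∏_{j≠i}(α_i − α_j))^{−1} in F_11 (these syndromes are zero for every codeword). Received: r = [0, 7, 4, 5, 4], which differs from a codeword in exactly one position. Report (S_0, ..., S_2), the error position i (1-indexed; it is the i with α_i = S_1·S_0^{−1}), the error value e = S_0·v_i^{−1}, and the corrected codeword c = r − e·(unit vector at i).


S = (4, 1, 3), error at position 5, error magnitude e = 7, c = [0, 7, 4, 5, 8].

Step 1: column multipliers v_i = (∏_{j≠i}(α_i − α_j))^{−1} mod 11.
  i = 1 (α = 5): (5−6)(5−4)(5−1)(5−3) = (−1)·1·4·2 = −8 ≡ 3, so v_1 = 3^{−1} = 4 (mod 11).
  i = 2 (α = 6): (6−5)(6−4)(6−1)(6−3) = 1·2·5·3 = 30 ≡ 8, so v_2 = 8^{−1} = 7 (mod 11).
  i = 3 (α = 4): (4−5)(4−6)(4−1)(4−3) = (−1)·(−2)·3·1 = 6 ≡ 6, so v_3 = 6^{−1} = 2 (mod 11).
  i = 4 (α = 1): (1−5)(1−6)(1−4)(1−3) = (−4)·(−5)·(−3)·(−2) = 120 ≡ 10, so v_4 = 10^{−1} = 10 (mod 11).
  i = 5 (α = 3): (3−5)(3−6)(3−4)(3−1) = (−2)·(−3)·(−1)·2 = −12 ≡ 10, so v_5 = 10^{−1} = 10 (mod 11).
  v = [4, 7, 2, 10, 10].
Step 2: syndromes of r = [0, 7, 4, 5, 4] (all sums mod 11).
  S_0 = Σ v_i r_i = 4·0 + 7·7 + 2·4 + 10·5 + 10·4 = 147 ≡ 4.
  S_1 = Σ v_i α_i r_i = 4·5·0 + 7·6·7 + 2·4·4 + 10·1·5 + 10·3·4 = 496 ≡ 1.
  α_i^2 mod 11 = [3, 3, 5, 1, 9].
  S_2 = Σ v_i α_i^2 r_i = 4·3·0 + 7·3·7 + 2·5·4 + 10·1·5 + 10·9·4 = 597 ≡ 3.
  S = (4, 1, 3) ≠ 0, so r is not a codeword (an error is present).
Step 3: locate the error. For a single error e at position i, S_ℓ = v_i·e·α_i^ℓ, so α_err = S_1/S_0.
  S_0^{−1} = 4^{−1} = 3 (mod 11), so α_err = 1·3 = 3 ≡ 3 = α_5. Error position i = 5.
  Consistency check: S_2/S_1 = 3·1 = 3 ≡ 3 = α_err ✓ (single-error assumption holds).
Step 4: error magnitude e = S_0/v_5 = S_0·∏_{j≠5}(α_5 − α_j) = 4·10 = 40 ≡ 7 (mod 11).
Step 5: correct position 5: c_5 = r_5 − e = 4 − 7 ≡ 8 (mod 11). Hence c = [0, 7, 4, 5, 8].
  Check: interpolating c through the α_i gives m(x) = 9 + 7·x (degree < 2) with m(α_i) = c_i for every i, so c is indeed a codeword.
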